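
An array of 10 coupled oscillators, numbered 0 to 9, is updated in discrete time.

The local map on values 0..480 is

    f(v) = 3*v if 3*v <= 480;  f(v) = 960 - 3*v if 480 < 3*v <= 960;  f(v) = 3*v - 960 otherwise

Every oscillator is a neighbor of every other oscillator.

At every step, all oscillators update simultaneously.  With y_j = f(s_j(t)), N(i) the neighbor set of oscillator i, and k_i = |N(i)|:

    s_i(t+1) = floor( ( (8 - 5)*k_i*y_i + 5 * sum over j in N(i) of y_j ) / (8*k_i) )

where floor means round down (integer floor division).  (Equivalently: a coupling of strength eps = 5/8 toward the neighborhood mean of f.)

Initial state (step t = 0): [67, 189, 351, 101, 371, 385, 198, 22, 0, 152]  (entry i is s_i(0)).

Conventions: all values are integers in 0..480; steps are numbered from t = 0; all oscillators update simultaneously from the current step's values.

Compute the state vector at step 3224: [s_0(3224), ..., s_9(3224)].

Answer: [125, 130, 124, 128, 124, 124, 130, 124, 124, 130]
Key observation: The state at step 33, [377, 382, 376, 380, 376, 376, 382, 376, 376, 382], reappears at step 45: the system is in a cycle of period 12 from step 33 on.  Therefore the state at step 3224 equals the state at step 33 + ((3224 - 33) mod 12) = 44, which is [125, 130, 124, 128, 124, 124, 130, 124, 124, 130].

Derivation:
t=0: [67, 189, 351, 101, 371, 385, 198, 22, 0, 152]
t=1: [216, 274, 183, 247, 201, 214, 266, 174, 154, 293]
t=2: [296, 243, 326, 268, 310, 298, 250, 335, 342, 226]
t=3: [103, 152, 87, 129, 90, 101, 145, 95, 101, 167]
t=4: [335, 380, 320, 359, 323, 333, 373, 327, 333, 381]
t=5: [68, 110, 55, 90, 57, 66, 103, 61, 66, 110]
t=6: [226, 264, 214, 246, 216, 224, 258, 219, 224, 264]
t=7: [262, 227, 273, 243, 271, 264, 232, 268, 264, 227]
t=8: [192, 224, 182, 209, 184, 190, 220, 187, 190, 224]
t=9: [366, 337, 376, 351, 374, 368, 341, 371, 368, 337]
t=10: [123, 96, 132, 109, 130, 125, 100, 127, 125, 96]
t=11: [355, 330, 363, 342, 361, 356, 333, 358, 356, 330]
t=12: [91, 68, 98, 79, 96, 92, 71, 94, 92, 68]
t=13: [260, 239, 266, 249, 264, 261, 241, 263, 261, 239]
t=14: [191, 211, 186, 201, 188, 190, 209, 189, 190, 211]
t=15: [375, 357, 379, 366, 378, 376, 358, 377, 376, 357]
t=16: [154, 137, 158, 146, 157, 155, 138, 156, 155, 137]
t=17: [452, 436, 455, 444, 454, 453, 437, 454, 453, 436]
t=18: [386, 371, 389, 379, 388, 387, 372, 388, 387, 371]
t=19: [189, 175, 192, 182, 191, 190, 176, 191, 190, 175]
t=20: [401, 413, 398, 407, 399, 400, 413, 399, 400, 413]
t=21: [249, 260, 247, 255, 248, 248, 260, 248, 248, 260]
t=22: [206, 196, 207, 200, 207, 207, 196, 207, 207, 196]
t=23: [348, 357, 347, 353, 347, 347, 357, 347, 347, 357]
t=24: [89, 97, 88, 94, 88, 88, 97, 88, 88, 97]
t=25: [272, 279, 271, 276, 271, 271, 279, 271, 271, 279]
t=26: [139, 133, 140, 136, 140, 140, 133, 140, 140, 133]
t=27: [413, 408, 414, 410, 414, 414, 408, 414, 414, 408]
t=28: [276, 271, 277, 273, 277, 277, 271, 277, 277, 271]
t=29: [134, 139, 133, 137, 133, 133, 139, 133, 133, 139]
t=30: [404, 409, 403, 407, 403, 403, 409, 403, 403, 409]
t=31: [254, 259, 253, 257, 253, 253, 259, 253, 253, 259]
t=32: [195, 190, 196, 192, 196, 196, 190, 196, 196, 190]
t=33: [377, 382, 376, 380, 376, 376, 382, 376, 376, 382]
t=34: [173, 178, 172, 176, 172, 172, 178, 172, 172, 178]
t=35: [438, 433, 439, 435, 439, 439, 433, 439, 439, 433]
t=36: [351, 346, 352, 348, 352, 352, 346, 352, 352, 346]
t=37: [90, 85, 91, 87, 91, 91, 85, 91, 91, 85]
t=38: [267, 262, 268, 264, 268, 268, 262, 268, 268, 262]
t=39: [161, 166, 160, 164, 160, 160, 166, 160, 160, 166]
t=40: [474, 469, 475, 471, 475, 475, 469, 475, 475, 469]
t=41: [459, 454, 460, 456, 460, 460, 454, 460, 460, 454]
t=42: [414, 409, 415, 411, 415, 415, 409, 415, 415, 409]
t=43: [279, 274, 280, 276, 280, 280, 274, 280, 280, 274]
t=44: [125, 130, 124, 128, 124, 124, 130, 124, 124, 130]
t=45: [377, 382, 376, 380, 376, 376, 382, 376, 376, 382]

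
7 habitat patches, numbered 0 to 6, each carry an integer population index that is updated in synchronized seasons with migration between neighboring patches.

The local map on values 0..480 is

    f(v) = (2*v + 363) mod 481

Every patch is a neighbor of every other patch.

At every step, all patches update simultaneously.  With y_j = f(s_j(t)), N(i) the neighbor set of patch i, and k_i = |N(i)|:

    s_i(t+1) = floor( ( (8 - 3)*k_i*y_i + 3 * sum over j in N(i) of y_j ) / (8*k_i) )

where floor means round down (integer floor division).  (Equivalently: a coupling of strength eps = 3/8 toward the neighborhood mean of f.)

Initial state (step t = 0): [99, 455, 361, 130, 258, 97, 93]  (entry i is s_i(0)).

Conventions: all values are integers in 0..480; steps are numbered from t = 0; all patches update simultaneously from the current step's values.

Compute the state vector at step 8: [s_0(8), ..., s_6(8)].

Simulating step by step:
t=0: [99, 455, 361, 130, 258, 97, 93]
t=1: [119, 249, 144, 154, 298, 117, 113]
t=2: [165, 311, 193, 204, 366, 162, 158]
t=3: [202, 96, 233, 246, 157, 199, 194]
t=4: [275, 155, 310, 324, 224, 271, 266]
t=5: [359, 224, 128, 143, 302, 354, 349]
t=6: [127, 246, 138, 155, 63, 121, 116]
t=7: [145, 279, 158, 177, 73, 138, 133]
t=8: [183, 333, 197, 219, 102, 175, 169]

Answer: [183, 333, 197, 219, 102, 175, 169]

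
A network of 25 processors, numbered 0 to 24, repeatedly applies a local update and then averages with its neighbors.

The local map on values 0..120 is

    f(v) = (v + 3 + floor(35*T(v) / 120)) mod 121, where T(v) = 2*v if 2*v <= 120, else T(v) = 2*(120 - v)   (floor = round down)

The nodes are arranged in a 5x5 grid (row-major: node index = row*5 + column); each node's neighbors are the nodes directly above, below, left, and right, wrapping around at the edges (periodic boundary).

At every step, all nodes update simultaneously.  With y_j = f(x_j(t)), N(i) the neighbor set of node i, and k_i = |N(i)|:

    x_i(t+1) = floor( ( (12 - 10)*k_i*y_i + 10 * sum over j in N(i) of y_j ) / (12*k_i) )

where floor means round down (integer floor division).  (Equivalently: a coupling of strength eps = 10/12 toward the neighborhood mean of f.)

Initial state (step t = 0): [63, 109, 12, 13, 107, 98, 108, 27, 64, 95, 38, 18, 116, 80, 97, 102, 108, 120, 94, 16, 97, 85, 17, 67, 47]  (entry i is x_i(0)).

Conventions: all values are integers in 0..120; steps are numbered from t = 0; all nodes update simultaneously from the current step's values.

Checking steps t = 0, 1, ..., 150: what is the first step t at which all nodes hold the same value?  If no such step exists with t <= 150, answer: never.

Simulating step by step:
t=0: [63, 109, 12, 13, 107, 98, 108, 27, 64, 95, 38, 18, 116, 80, 97, 102, 108, 120, 94, 16, 97, 85, 17, 67, 47]  (not all equal)
t=1: [112, 91, 48, 74, 84, 100, 83, 57, 76, 110, 88, 67, 38, 85, 83, 86, 73, 54, 67, 91, 101, 96, 53, 66, 87]  (not all equal)
t=2: [112, 105, 94, 98, 111, 113, 104, 89, 105, 109, 107, 96, 91, 95, 110, 109, 102, 88, 101, 106, 112, 105, 93, 99, 108]  (not all equal)
t=3: [118, 115, 112, 114, 117, 117, 114, 112, 113, 118, 117, 114, 110, 114, 116, 117, 114, 112, 113, 117, 117, 115, 112, 114, 117]  (not all equal)
t=4: [25, 95, 119, 94, 25, 25, 94, 119, 95, 25, 25, 94, 119, 94, 25, 25, 94, 119, 94, 25, 25, 94, 119, 94, 25]  (not all equal)
t=5: [56, 74, 47, 74, 56, 56, 74, 47, 74, 56, 56, 74, 47, 74, 56, 56, 74, 47, 74, 56, 56, 74, 47, 74, 56]  (not all equal)
t=6: [93, 95, 87, 95, 93, 93, 95, 87, 95, 93, 93, 95, 87, 95, 93, 93, 95, 87, 95, 93, 93, 95, 87, 95, 93]  (not all equal)
t=7: [111, 111, 110, 111, 111, 111, 111, 110, 111, 111, 111, 111, 110, 111, 111, 111, 111, 110, 111, 111, 111, 111, 110, 111, 111]  (not all equal)
t=8: [119, 118, 118, 118, 119, 119, 118, 118, 118, 119, 119, 118, 118, 118, 119, 119, 118, 118, 118, 119, 119, 118, 118, 118, 119]  (not all equal)
t=9: [1, 1, 1, 1, 1, 1, 1, 1, 1, 1, 1, 1, 1, 1, 1, 1, 1, 1, 1, 1, 1, 1, 1, 1, 1]  (all equal)

Answer: 9
Key observation: Synchronization is absorbing here: once all nodes are equal they stay equal, and step 9 is the first all-equal step.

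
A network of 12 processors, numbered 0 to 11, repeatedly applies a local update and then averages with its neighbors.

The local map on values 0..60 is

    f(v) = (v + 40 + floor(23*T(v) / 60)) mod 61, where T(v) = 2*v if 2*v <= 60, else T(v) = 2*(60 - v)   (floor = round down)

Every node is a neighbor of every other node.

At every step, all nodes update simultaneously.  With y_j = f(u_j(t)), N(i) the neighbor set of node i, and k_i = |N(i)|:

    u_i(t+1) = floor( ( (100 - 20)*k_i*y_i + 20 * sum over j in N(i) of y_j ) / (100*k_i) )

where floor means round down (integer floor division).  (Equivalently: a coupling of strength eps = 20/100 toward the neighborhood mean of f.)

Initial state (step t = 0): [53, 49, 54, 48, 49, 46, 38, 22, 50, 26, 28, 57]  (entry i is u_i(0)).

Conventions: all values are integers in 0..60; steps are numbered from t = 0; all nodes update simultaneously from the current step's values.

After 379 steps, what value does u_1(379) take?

Answer: u_1(379) = 32
Key observation: The state at step 10, [32, 32, 32, 32, 32, 32, 32, 32, 32, 32, 32, 32], reappears at step 11: the system is in a cycle of period 1 from step 10 on.  Therefore the state at step 379 equals the state at step 10 + ((379 - 10) mod 1) = 10, which is [32, 32, 32, 32, 32, 32, 32, 32, 32, 32, 32, 32].

Derivation:
t=0: [53, 49, 54, 48, 49, 46, 38, 22, 50, 26, 28, 57]
t=1: [36, 35, 36, 35, 35, 34, 32, 20, 35, 25, 29, 36]
t=2: [32, 32, 32, 32, 32, 31, 31, 17, 32, 24, 30, 32]
t=3: [31, 31, 31, 31, 31, 31, 31, 13, 31, 22, 31, 31]
t=4: [31, 31, 31, 31, 31, 31, 31, 6, 31, 19, 31, 31]
t=5: [31, 31, 31, 31, 31, 31, 31, 46, 31, 16, 31, 31]
t=6: [31, 31, 31, 31, 31, 31, 31, 33, 31, 12, 31, 31]
t=7: [31, 31, 31, 31, 31, 31, 31, 31, 31, 6, 31, 31]
t=8: [32, 32, 32, 32, 32, 32, 32, 32, 32, 46, 32, 32]
t=9: [32, 32, 32, 32, 32, 32, 32, 32, 32, 34, 32, 32]
t=10: [32, 32, 32, 32, 32, 32, 32, 32, 32, 32, 32, 32]
t=11: [32, 32, 32, 32, 32, 32, 32, 32, 32, 32, 32, 32]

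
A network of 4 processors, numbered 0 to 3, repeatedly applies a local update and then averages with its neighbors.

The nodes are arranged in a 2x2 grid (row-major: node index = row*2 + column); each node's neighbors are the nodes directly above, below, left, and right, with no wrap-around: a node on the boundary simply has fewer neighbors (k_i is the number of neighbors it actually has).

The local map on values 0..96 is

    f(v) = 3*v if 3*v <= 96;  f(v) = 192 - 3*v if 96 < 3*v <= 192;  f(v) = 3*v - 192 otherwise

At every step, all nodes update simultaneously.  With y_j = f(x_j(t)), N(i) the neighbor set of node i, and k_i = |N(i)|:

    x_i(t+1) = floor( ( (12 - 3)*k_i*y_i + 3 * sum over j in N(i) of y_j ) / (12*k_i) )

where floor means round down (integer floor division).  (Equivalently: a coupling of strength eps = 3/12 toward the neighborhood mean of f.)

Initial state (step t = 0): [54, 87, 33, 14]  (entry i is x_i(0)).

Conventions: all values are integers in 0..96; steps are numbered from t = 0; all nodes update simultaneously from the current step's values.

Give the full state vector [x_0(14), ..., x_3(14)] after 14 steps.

Answer: [70, 39, 86, 70]

Derivation:
t=0: [54, 87, 33, 14]
t=1: [42, 60, 78, 51]
t=2: [56, 22, 44, 36]
t=3: [33, 63, 58, 78]
t=4: [72, 19, 30, 34]
t=5: [36, 57, 81, 85]
t=6: [72, 34, 56, 56]
t=7: [32, 73, 24, 32]
t=8: [84, 44, 78, 84]
t=9: [57, 60, 46, 57]
t=10: [24, 14, 45, 24]
t=11: [66, 49, 60, 66]
t=12: [11, 35, 10, 11]
t=13: [39, 73, 30, 39]
t=14: [70, 39, 86, 70]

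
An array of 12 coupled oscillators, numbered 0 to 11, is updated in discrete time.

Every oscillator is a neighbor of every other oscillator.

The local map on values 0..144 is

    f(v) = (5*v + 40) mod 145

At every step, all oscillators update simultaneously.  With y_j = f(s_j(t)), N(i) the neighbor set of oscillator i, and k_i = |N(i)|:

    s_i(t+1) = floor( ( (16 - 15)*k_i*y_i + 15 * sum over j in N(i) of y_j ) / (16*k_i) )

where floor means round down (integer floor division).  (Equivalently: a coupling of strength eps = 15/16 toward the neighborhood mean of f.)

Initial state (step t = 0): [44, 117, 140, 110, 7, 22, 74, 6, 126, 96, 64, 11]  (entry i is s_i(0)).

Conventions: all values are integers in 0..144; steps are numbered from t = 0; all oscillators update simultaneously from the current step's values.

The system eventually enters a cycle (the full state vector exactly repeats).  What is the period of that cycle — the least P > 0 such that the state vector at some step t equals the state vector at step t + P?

Simulating step by step:
t=0: [44, 117, 140, 110, 7, 22, 74, 6, 126, 96, 64, 11]
t=1: [65, 66, 67, 67, 66, 67, 65, 66, 65, 65, 66, 65]
t=2: [79, 79, 79, 79, 79, 79, 79, 79, 79, 79, 79, 79]
t=3: [0, 0, 0, 0, 0, 0, 0, 0, 0, 0, 0, 0]
t=4: [40, 40, 40, 40, 40, 40, 40, 40, 40, 40, 40, 40]
t=5: [95, 95, 95, 95, 95, 95, 95, 95, 95, 95, 95, 95]
t=6: [80, 80, 80, 80, 80, 80, 80, 80, 80, 80, 80, 80]
t=7: [5, 5, 5, 5, 5, 5, 5, 5, 5, 5, 5, 5]
t=8: [65, 65, 65, 65, 65, 65, 65, 65, 65, 65, 65, 65]
t=9: [75, 75, 75, 75, 75, 75, 75, 75, 75, 75, 75, 75]
t=10: [125, 125, 125, 125, 125, 125, 125, 125, 125, 125, 125, 125]
t=11: [85, 85, 85, 85, 85, 85, 85, 85, 85, 85, 85, 85]
t=12: [30, 30, 30, 30, 30, 30, 30, 30, 30, 30, 30, 30]
t=13: [45, 45, 45, 45, 45, 45, 45, 45, 45, 45, 45, 45]
t=14: [120, 120, 120, 120, 120, 120, 120, 120, 120, 120, 120, 120]
t=15: [60, 60, 60, 60, 60, 60, 60, 60, 60, 60, 60, 60]
t=16: [50, 50, 50, 50, 50, 50, 50, 50, 50, 50, 50, 50]
t=17: [0, 0, 0, 0, 0, 0, 0, 0, 0, 0, 0, 0]

Answer: 14
Key observation: The state at step 3, [0, 0, 0, 0, 0, 0, 0, 0, 0, 0, 0, 0], reappears at step 17 — and no state repeats earlier — so the cycle the system enters has period 14.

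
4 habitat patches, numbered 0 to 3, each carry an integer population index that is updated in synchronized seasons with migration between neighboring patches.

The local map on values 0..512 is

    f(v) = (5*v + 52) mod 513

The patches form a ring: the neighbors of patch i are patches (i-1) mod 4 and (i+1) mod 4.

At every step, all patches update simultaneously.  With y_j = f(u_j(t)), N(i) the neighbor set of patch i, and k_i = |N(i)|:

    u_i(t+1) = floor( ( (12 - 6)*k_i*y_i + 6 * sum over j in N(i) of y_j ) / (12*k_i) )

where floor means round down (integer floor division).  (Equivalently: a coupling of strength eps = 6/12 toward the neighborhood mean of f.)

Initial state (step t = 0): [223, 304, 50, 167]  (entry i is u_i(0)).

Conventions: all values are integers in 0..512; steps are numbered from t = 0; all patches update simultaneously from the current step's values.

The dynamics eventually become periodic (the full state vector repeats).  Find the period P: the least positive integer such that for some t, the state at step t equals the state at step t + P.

Simulating step by step:
t=0: [223, 304, 50, 167]
t=1: [172, 127, 252, 297]
t=2: [370, 258, 314, 426]
t=3: [293, 269, 153, 176]
t=4: [443, 384, 349, 408]
t=5: [225, 334, 247, 138]
t=6: [178, 194, 233, 217]
t=7: [369, 409, 250, 210]
t=8: [209, 181, 168, 196]
t=9: [148, 334, 302, 115]
t=10: [213, 167, 85, 132]
t=11: [188, 329, 381, 241]
t=12: [336, 303, 306, 339]
t=13: [155, 73, 80, 163]
t=14: [349, 400, 418, 368]
t=15: [217, 87, 133, 263]
t=16: [262, 322, 309, 249]
t=17: [266, 160, 127, 234]
t=18: [311, 302, 220, 230]
t=19: [83, 60, 112, 136]
t=20: [376, 317, 192, 251]
t=21: [291, 272, 344, 363]
t=22: [419, 371, 295, 342]
t=23: [195, 333, 398, 260]
t=24: [126, 215, 377, 289]
t=25: [227, 192, 342, 377]
t=26: [304, 345, 335, 295]
t=27: [201, 174, 278, 305]
t=28: [127, 316, 319, 130]
t=29: [157, 117, 124, 165]
t=30: [284, 182, 201, 302]
t=31: [341, 343, 133, 130]
t=32: [213, 219, 206, 200]
t=33: [82, 97, 64, 49]
t=34: [311, 220, 266, 357]
t=35: [140, 169, 284, 255]
t=36: [290, 363, 394, 321]
t=37: [349, 403, 353, 298]
t=38: [133, 141, 143, 135]
t=39: [216, 236, 241, 221]
t=40: [137, 187, 199, 149]
t=41: [301, 298, 200, 203]
t=42: [20, 12, 24, 31]
t=43: [155, 137, 165, 184]
t=44: [327, 281, 352, 399]
t=45: [308, 320, 371, 359]
t=46: [131, 161, 289, 259]
t=47: [263, 338, 401, 326]
t=48: [257, 188, 89, 158]
t=49: [357, 441, 450, 366]
t=50: [286, 239, 262, 308]
t=51: [296, 308, 236, 224]
t=52: [302, 204, 152, 251]
t=53: [93, 103, 231, 221]
t=54: [48, 73, 136, 111]
t=55: [273, 336, 237, 174]
t=56: [346, 247, 256, 355]
t=57: [258, 267, 290, 281]
t=58: [356, 378, 436, 413]
t=59: [263, 319, 207, 150]
t=60: [269, 154, 129, 245]
t=61: [325, 293, 232, 264]
t=62: [278, 326, 302, 254]
t=63: [317, 181, 121, 257]
t=64: [237, 282, 260, 216]
t=65: [241, 352, 298, 187]
t=66: [302, 195, 188, 295]
t=67: [137, 126, 365, 376]
t=68: [252, 225, 309, 337]
t=69: [230, 161, 116, 185]
t=70: [290, 245, 261, 305]
t=71: [310, 327, 237, 220]
t=72: [100, 142, 174, 131]
t=73: [130, 236, 315, 209]
t=74: [163, 172, 113, 104]
t=75: [291, 314, 166, 144]
t=76: [326, 254, 270, 342]
t=77: [201, 277, 317, 241]
t=78: [176, 237, 209, 147]
t=79: [330, 228, 156, 259]
t=80: [203, 203, 281, 281]
t=81: [138, 138, 333, 333]
t=82: [216, 216, 190, 190]
t=83: [201, 201, 393, 393]
t=84: [142, 142, 366, 366]
t=85: [272, 272, 319, 319]
t=86: [316, 316, 177, 177]
t=87: [175, 175, 341, 341]
t=88: [365, 365, 267, 267]
t=89: [343, 343, 355, 355]
t=90: [243, 243, 273, 273]
t=91: [278, 278, 353, 353]
t=92: [381, 381, 312, 312]
t=93: [331, 331, 159, 159]
t=94: [209, 209, 292, 292]
t=95: [174, 174, 382, 382]
t=96: [412, 412, 419, 419]
t=97: [68, 68, 86, 86]
t=98: [414, 414, 459, 459]
t=99: [126, 126, 238, 238]
t=100: [180, 180, 204, 204]
t=101: [340, 340, 144, 144]
t=102: [224, 224, 247, 247]
t=103: [174, 174, 232, 232]
t=104: [353, 353, 241, 241]
t=105: [266, 266, 242, 242]
t=106: [326, 326, 266, 266]
t=107: [196, 196, 302, 302]
t=108: [10, 10, 18, 18]
t=109: [112, 112, 132, 132]
t=110: [124, 124, 174, 174]
t=111: [221, 221, 346, 346]
t=112: [159, 159, 215, 215]
t=113: [275, 275, 159, 159]
t=114: [384, 384, 350, 350]
t=115: [390, 390, 305, 305]
t=116: [356, 356, 144, 144]
t=117: [284, 284, 267, 267]
t=118: [424, 424, 382, 382]
t=119: [195, 195, 347, 347]
t=120: [62, 62, 186, 186]
t=121: [388, 388, 442, 442]
t=122: [392, 392, 270, 270]
t=123: [448, 448, 400, 400]
t=124: [180, 180, 60, 60]
t=125: [417, 417, 373, 373]
t=126: [158, 158, 304, 304]
t=127: [255, 255, 107, 107]
t=128: [244, 244, 130, 130]
t=129: [231, 231, 203, 203]
t=130: [146, 146, 76, 76]
t=131: [309, 309, 391, 391]
t=132: [160, 160, 365, 365]
t=133: [338, 338, 338, 338]
t=134: [203, 203, 203, 203]
t=135: [41, 41, 41, 41]
t=136: [257, 257, 257, 257]
t=137: [311, 311, 311, 311]
t=138: [68, 68, 68, 68]
t=139: [392, 392, 392, 392]
t=140: [473, 473, 473, 473]
t=141: [365, 365, 365, 365]
t=142: [338, 338, 338, 338]

Answer: 9
Key observation: The state at step 133, [338, 338, 338, 338], reappears at step 142 — and no state repeats earlier — so the cycle the system enters has period 9.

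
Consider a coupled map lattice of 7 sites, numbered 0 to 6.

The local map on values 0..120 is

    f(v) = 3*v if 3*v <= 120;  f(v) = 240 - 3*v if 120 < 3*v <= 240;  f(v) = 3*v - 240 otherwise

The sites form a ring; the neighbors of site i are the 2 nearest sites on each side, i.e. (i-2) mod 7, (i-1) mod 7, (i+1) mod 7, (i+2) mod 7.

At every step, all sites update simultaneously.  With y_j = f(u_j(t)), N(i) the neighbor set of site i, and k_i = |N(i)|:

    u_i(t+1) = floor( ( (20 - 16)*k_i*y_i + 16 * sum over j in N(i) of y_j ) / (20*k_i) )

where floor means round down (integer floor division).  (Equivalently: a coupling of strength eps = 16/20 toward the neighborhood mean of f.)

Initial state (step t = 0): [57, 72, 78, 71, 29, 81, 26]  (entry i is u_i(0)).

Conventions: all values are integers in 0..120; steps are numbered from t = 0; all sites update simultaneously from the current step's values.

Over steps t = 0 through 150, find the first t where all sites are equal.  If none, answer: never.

Answer: 30
Key observation: Synchronization is absorbing here: once all sites are equal they stay equal, and step 30 is the first all-equal step.

Derivation:
t=0: [57, 72, 78, 71, 29, 81, 26]  (not all equal)
t=1: [36, 40, 42, 29, 40, 52, 52]  (not all equal)
t=2: [102, 102, 109, 105, 97, 96, 103]  (not all equal)
t=3: [67, 72, 69, 65, 66, 61, 60]  (not all equal)
t=4: [42, 40, 36, 40, 47, 48, 44]  (not all equal)
t=5: [109, 114, 112, 108, 106, 107, 107]  (not all equal)
t=6: [89, 90, 89, 88, 84, 82, 85]  (not all equal)
t=7: [21, 24, 24, 19, 16, 16, 18]  (not all equal)
t=8: [61, 63, 62, 59, 55, 54, 57]  (not all equal)
t=9: [61, 58, 60, 64, 67, 68, 66]  (not all equal)
t=10: [52, 54, 54, 49, 45, 44, 48]  (not all equal)
t=11: [88, 85, 87, 92, 96, 97, 94]  (not all equal)
t=12: [30, 27, 28, 34, 39, 40, 36]  (not all equal)
t=13: [96, 93, 94, 100, 106, 107, 103]  (not all equal)
t=14: [55, 51, 53, 60, 66, 67, 63]  (not all equal)
t=15: [66, 70, 69, 61, 54, 53, 58]  (not all equal)
t=16: [50, 45, 48, 55, 63, 64, 59]  (not all equal)
t=17: [80, 85, 83, 75, 66, 65, 71]  (not all equal)
t=18: [19, 13, 16, 25, 27, 25, 25]  (not all equal)
t=19: [58, 58, 60, 63, 70, 72, 65]  (not all equal)
t=20: [52, 57, 54, 46, 42, 43, 46]  (not all equal)
t=21: [88, 87, 89, 94, 101, 102, 96]  (not all equal)
t=22: [37, 32, 35, 43, 49, 48, 44]  (not all equal)
t=23: [103, 106, 103, 100, 102, 103, 100]  (not all equal)
t=24: [69, 67, 68, 68, 64, 64, 68]  (not all equal)
t=25: [38, 36, 38, 41, 40, 40, 40]  (not all equal)
t=26: [115, 114, 114, 115, 118, 118, 116]  (not all equal)
t=27: [106, 104, 105, 107, 108, 109, 108]  (not all equal)
t=28: [79, 78, 78, 79, 82, 82, 81]  (not all equal)
t=29: [4, 4, 4, 5, 4, 4, 4]  (not all equal)
t=30: [12, 12, 12, 12, 12, 12, 12]  (all equal)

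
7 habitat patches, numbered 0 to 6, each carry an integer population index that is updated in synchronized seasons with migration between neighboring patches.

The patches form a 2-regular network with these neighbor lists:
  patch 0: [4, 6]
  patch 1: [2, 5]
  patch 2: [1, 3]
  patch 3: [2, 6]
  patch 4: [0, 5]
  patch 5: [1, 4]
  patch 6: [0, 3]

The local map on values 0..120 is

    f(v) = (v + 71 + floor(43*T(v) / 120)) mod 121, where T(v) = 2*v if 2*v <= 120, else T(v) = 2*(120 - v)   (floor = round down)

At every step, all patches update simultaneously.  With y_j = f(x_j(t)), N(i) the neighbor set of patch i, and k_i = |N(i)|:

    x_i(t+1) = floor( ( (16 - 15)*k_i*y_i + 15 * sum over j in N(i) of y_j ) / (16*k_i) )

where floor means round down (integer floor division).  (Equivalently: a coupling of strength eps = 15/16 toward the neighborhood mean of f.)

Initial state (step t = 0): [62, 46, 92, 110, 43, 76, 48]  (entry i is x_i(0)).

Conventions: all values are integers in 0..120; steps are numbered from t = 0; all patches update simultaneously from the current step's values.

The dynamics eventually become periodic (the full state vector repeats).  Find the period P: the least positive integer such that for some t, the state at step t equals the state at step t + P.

Answer: 4
Key observation: The state at step 31, [31, 35, 20, 20, 52, 31, 35], reappears at step 35 — and no state repeats earlier — so the cycle the system enters has period 4.

Derivation:
t=0: [62, 46, 92, 110, 43, 76, 48]
t=1: [29, 57, 48, 48, 53, 27, 58]
t=2: [49, 72, 39, 39, 113, 48, 74]
t=3: [60, 26, 34, 34, 35, 60, 26]
t=4: [61, 35, 58, 58, 50, 61, 35]
t=5: [24, 48, 30, 30, 51, 24, 48]
t=6: [39, 54, 15, 15, 107, 39, 54]
t=7: [51, 55, 70, 70, 19, 51, 55]
t=8: [71, 45, 49, 49, 41, 71, 45]
t=9: [25, 43, 30, 30, 53, 25, 43]
t=10: [36, 54, 11, 11, 108, 36, 54]
t=11: [51, 49, 66, 66, 14, 51, 49]
t=12: [62, 44, 44, 44, 40, 62, 44]
t=13: [23, 38, 25, 25, 50, 23, 38]
t=14: [30, 105, 67, 67, 105, 30, 105]
t=15: [61, 29, 59, 59, 5, 61, 29]
t=16: [96, 56, 83, 83, 54, 96, 56]
t=17: [45, 60, 52, 52, 61, 45, 60]
t=18: [51, 34, 45, 45, 28, 51, 34]
t=19: [61, 30, 18, 18, 42, 61, 30]
t=20: [14, 72, 54, 54, 51, 14, 72]
t=21: [49, 67, 48, 48, 91, 49, 67]
t=22: [56, 34, 42, 42, 35, 56, 34]
t=23: [11, 32, 15, 15, 43, 11, 32]
t=24: [18, 86, 52, 52, 84, 18, 86]
t=25: [62, 69, 48, 48, 98, 62, 69]
t=26: [58, 43, 42, 42, 53, 58, 43]
t=27: [32, 34, 22, 22, 48, 32, 34]
t=28: [19, 53, 61, 61, 5, 19, 53]
t=29: [62, 75, 46, 46, 101, 62, 75]
t=30: [60, 41, 41, 41, 53, 60, 41]
t=31: [31, 35, 20, 20, 52, 31, 35]
t=32: [23, 51, 60, 60, 5, 23, 51]
t=33: [61, 78, 45, 45, 108, 61, 78]
t=34: [61, 41, 41, 41, 53, 61, 41]
t=35: [31, 35, 20, 20, 52, 31, 35]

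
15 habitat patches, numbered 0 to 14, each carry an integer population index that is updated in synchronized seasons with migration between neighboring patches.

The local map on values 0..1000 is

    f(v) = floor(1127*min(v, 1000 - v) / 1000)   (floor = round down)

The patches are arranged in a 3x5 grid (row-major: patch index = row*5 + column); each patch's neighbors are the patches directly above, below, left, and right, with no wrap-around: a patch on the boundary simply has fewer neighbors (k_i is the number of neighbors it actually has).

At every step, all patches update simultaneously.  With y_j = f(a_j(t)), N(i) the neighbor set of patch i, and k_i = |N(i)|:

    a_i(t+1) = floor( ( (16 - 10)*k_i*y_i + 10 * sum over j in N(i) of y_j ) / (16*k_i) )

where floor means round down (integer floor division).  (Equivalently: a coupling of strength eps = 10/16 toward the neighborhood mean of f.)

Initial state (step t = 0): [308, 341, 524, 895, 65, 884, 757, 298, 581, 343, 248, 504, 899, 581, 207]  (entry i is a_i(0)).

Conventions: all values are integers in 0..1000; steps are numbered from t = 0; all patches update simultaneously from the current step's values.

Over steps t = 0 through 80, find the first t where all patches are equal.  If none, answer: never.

Simulating step by step:
t=0: [308, 341, 524, 895, 65, 884, 757, 298, 581, 343, 248, 504, 899, 581, 207]  (not all equal)
t=1: [290, 384, 375, 269, 184, 236, 322, 343, 381, 306, 319, 347, 326, 347, 355]  (not all equal)
t=2: [340, 393, 391, 334, 279, 317, 366, 391, 383, 344, 339, 373, 380, 395, 379]  (not all equal)
t=3: [393, 423, 427, 387, 356, 379, 413, 432, 419, 389, 386, 412, 432, 434, 420]  (not all equal)
t=4: [447, 467, 471, 445, 423, 439, 463, 479, 465, 444, 441, 462, 482, 481, 467]  (not all equal)
t=5: [507, 521, 525, 506, 491, 502, 520, 533, 521, 505, 503, 520, 537, 535, 522]  (not all equal)
t=6: [551, 541, 538, 547, 555, 555, 540, 530, 540, 548, 554, 540, 526, 529, 539]  (not all equal)
t=7: [507, 515, 519, 511, 506, 505, 516, 524, 518, 511, 506, 518, 528, 526, 519]  (not all equal)
t=8: [552, 546, 543, 548, 552, 553, 545, 538, 543, 548, 552, 543, 535, 536, 542]  (not all equal)
t=9: [505, 510, 513, 510, 507, 505, 512, 517, 515, 510, 507, 513, 520, 519, 515]  (not all equal)
t=10: [555, 551, 548, 550, 553, 554, 549, 545, 546, 550, 553, 548, 542, 543, 546]  (not all equal)
t=11: [502, 506, 508, 507, 505, 503, 507, 511, 510, 507, 504, 509, 513, 513, 511]  (not all equal)
t=12: [559, 556, 554, 554, 555, 558, 555, 551, 552, 553, 557, 553, 549, 549, 551]  (not all equal)
t=13: [498, 500, 502, 502, 501, 498, 501, 504, 504, 503, 499, 502, 506, 506, 505]  (not all equal)
t=14: [561, 561, 560, 560, 561, 561, 561, 558, 558, 559, 561, 560, 557, 556, 557]  (not all equal)
t=15: [494, 494, 495, 495, 495, 494, 494, 497, 497, 497, 494, 495, 498, 499, 498]  (not all equal)
t=16: [556, 556, 557, 557, 557, 556, 556, 559, 559, 559, 556, 557, 560, 561, 561]  (not all equal)
t=17: [500, 499, 498, 498, 498, 500, 499, 497, 496, 496, 499, 498, 496, 494, 494]  (not all equal)
t=18: [562, 562, 561, 560, 560, 562, 561, 559, 558, 558, 562, 560, 558, 556, 556]  (not all equal)
t=19: [493, 493, 494, 495, 495, 493, 494, 496, 497, 497, 493, 495, 497, 499, 499]  (not all equal)
t=20: [555, 555, 556, 557, 557, 555, 556, 558, 559, 559, 555, 557, 559, 561, 561]  (not all equal)
t=21: [501, 500, 499, 498, 498, 500, 499, 498, 497, 496, 500, 499, 497, 495, 494]  (not all equal)
t=22: [562, 562, 561, 561, 560, 562, 562, 561, 559, 558, 562, 561, 560, 558, 556]  (not all equal)
t=23: [493, 493, 493, 494, 495, 493, 493, 494, 496, 497, 493, 493, 495, 497, 498]  (not all equal)
t=24: [555, 555, 555, 556, 557, 555, 555, 556, 558, 559, 555, 555, 557, 559, 560]  (not all equal)
t=25: [501, 501, 500, 499, 498, 501, 500, 499, 498, 497, 501, 500, 499, 497, 496]  (not all equal)
t=26: [562, 562, 562, 561, 561, 562, 562, 562, 561, 560, 562, 562, 561, 560, 559]  (not all equal)
t=27: [493, 493, 493, 493, 494, 493, 493, 493, 494, 495, 493, 493, 493, 495, 495]  (not all equal)
t=28: [555, 555, 555, 555, 556, 555, 555, 555, 556, 556, 555, 555, 555, 556, 557]  (not all equal)
t=29: [501, 501, 501, 500, 500, 501, 501, 500, 500, 499, 501, 501, 500, 500, 499]  (not all equal)
t=30: [562, 562, 562, 562, 562, 562, 562, 562, 562, 562, 562, 562, 562, 562, 562]  (all equal)

Answer: 30
Key observation: Synchronization is absorbing here: once all patches are equal they stay equal, and step 30 is the first all-equal step.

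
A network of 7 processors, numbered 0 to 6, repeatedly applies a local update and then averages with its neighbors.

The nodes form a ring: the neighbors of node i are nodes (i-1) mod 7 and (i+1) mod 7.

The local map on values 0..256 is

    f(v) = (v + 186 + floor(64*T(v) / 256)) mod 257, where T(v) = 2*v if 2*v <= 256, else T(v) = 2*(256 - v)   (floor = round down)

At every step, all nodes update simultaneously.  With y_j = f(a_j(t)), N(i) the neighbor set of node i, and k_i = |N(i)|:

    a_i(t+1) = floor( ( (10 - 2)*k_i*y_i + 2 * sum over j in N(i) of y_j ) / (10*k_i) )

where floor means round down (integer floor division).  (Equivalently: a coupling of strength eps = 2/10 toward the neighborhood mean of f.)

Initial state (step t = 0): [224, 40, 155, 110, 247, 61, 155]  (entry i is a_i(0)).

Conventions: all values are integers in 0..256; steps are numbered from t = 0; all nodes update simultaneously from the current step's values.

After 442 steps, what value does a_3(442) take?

Answer: a_3(442) = 144
Key observation: The state at step 39, [121, 121, 121, 121, 121, 121, 121], reappears at step 48: the system is in a cycle of period 9 from step 39 on.  Therefore the state at step 442 equals the state at step 39 + ((442 - 39) mod 9) = 46, which is [144, 144, 144, 144, 144, 144, 144].

Derivation:
t=0: [224, 40, 155, 110, 247, 61, 155]
t=1: [173, 227, 141, 106, 155, 47, 126]
t=2: [143, 163, 127, 96, 141, 230, 134]
t=3: [128, 135, 116, 83, 126, 162, 129]
t=4: [121, 121, 100, 64, 113, 134, 122]
t=5: [110, 106, 76, 37, 93, 120, 113]
t=6: [93, 84, 67, 203, 89, 103, 98]
t=7: [67, 53, 44, 135, 73, 80, 75]
t=8: [28, 34, 214, 128, 47, 47, 40]
t=9: [230, 228, 167, 138, 242, 255, 245]
t=10: [172, 168, 141, 132, 173, 182, 178]
t=11: [143, 139, 128, 125, 141, 147, 145]
t=12: [127, 125, 121, 117, 126, 129, 129]
t=13: [118, 115, 110, 106, 116, 120, 120]
t=14: [105, 100, 94, 90, 102, 108, 108]
t=15: [85, 78, 70, 66, 81, 90, 90]
t=16: [55, 45, 34, 30, 49, 62, 63]
t=17: [36, 227, 238, 208, 26, 20, 21]
t=18: [230, 177, 173, 168, 217, 217, 219]
t=19: [168, 147, 143, 143, 162, 165, 166]
t=20: [139, 130, 128, 129, 137, 139, 140]
t=21: [125, 122, 121, 121, 124, 126, 126]
t=22: [115, 112, 110, 110, 114, 117, 117]
t=23: [100, 97, 94, 94, 99, 103, 103]
t=24: [78, 74, 70, 70, 76, 82, 82]
t=25: [46, 40, 34, 34, 43, 51, 51]
t=26: [229, 246, 237, 238, 224, 29, 30]
t=27: [177, 178, 175, 175, 175, 223, 224]
t=28: [147, 145, 144, 144, 146, 165, 166]
t=29: [130, 129, 129, 129, 130, 138, 138]
t=30: [122, 121, 121, 121, 122, 125, 125]
t=31: [112, 110, 110, 110, 112, 115, 115]
t=32: [97, 94, 94, 94, 97, 100, 100]
t=33: [74, 70, 70, 70, 74, 78, 78]
t=34: [40, 34, 34, 34, 40, 45, 45]
t=35: [245, 237, 237, 237, 245, 252, 252]
t=36: [179, 175, 175, 175, 179, 182, 182]
t=37: [146, 144, 144, 144, 146, 147, 147]
t=38: [129, 129, 129, 129, 129, 130, 130]
t=39: [121, 121, 121, 121, 121, 121, 121]
t=40: [110, 110, 110, 110, 110, 110, 110]
t=41: [94, 94, 94, 94, 94, 94, 94]
t=42: [70, 70, 70, 70, 70, 70, 70]
t=43: [34, 34, 34, 34, 34, 34, 34]
t=44: [237, 237, 237, 237, 237, 237, 237]
t=45: [175, 175, 175, 175, 175, 175, 175]
t=46: [144, 144, 144, 144, 144, 144, 144]
t=47: [129, 129, 129, 129, 129, 129, 129]
t=48: [121, 121, 121, 121, 121, 121, 121]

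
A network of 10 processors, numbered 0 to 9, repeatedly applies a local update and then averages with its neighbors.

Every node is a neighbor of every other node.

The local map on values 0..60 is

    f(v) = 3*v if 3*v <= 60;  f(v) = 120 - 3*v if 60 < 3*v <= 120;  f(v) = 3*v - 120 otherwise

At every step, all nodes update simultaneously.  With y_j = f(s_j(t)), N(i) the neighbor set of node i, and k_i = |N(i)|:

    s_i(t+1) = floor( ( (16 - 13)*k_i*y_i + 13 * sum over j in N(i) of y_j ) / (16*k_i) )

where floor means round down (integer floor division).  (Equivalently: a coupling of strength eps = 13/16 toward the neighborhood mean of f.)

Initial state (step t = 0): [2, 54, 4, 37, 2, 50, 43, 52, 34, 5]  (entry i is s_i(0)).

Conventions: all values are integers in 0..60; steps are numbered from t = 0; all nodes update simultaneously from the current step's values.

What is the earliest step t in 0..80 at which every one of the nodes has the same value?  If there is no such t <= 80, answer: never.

Answer: never
Key observation: The state at step 4 reappears at step 8 — the system is in a cycle of period 4 from step 4 on.  No step 0..8 is synchronized, and the cycle repeats forever, so no step up to 80 (or ever) has all nodes equal.

Derivation:
t=0: [2, 54, 4, 37, 2, 50, 43, 52, 34, 5]  (not all equal)
t=1: [17, 20, 17, 17, 17, 19, 17, 20, 18, 17]  (not all equal)
t=2: [53, 54, 53, 53, 53, 54, 53, 54, 53, 53]  (not all equal)
t=3: [39, 40, 39, 39, 39, 40, 39, 40, 39, 39]  (not all equal)
t=4: [2, 1, 2, 2, 2, 1, 2, 1, 2, 2]  (not all equal)
t=5: [5, 4, 5, 5, 5, 4, 5, 4, 5, 5]  (not all equal)
t=6: [14, 13, 14, 14, 14, 13, 14, 13, 14, 14]  (not all equal)
t=7: [41, 40, 41, 41, 41, 40, 41, 40, 41, 41]  (not all equal)
t=8: [2, 1, 2, 2, 2, 1, 2, 1, 2, 2]  (not all equal)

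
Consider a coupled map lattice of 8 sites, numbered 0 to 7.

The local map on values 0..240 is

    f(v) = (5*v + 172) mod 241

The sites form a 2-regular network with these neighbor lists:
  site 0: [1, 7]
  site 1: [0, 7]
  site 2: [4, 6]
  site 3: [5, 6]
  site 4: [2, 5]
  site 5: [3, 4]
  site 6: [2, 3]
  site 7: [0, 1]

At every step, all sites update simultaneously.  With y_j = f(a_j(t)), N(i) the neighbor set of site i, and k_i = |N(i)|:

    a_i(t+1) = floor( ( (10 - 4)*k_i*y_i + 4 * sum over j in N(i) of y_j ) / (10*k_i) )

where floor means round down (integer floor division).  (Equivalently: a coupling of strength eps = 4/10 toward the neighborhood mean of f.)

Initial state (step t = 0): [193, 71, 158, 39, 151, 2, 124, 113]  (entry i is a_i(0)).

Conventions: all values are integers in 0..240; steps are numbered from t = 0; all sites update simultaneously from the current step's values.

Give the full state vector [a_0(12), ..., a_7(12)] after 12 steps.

Answer: [147, 187, 85, 128, 48, 88, 168, 163]

Derivation:
t=0: [193, 71, 158, 39, 151, 2, 124, 113]
t=1: [115, 64, 198, 125, 206, 175, 114, 52]
t=2: [54, 49, 170, 64, 199, 112, 65, 121]
t=3: [166, 156, 78, 10, 135, 48, 22, 107]
t=4: [113, 190, 81, 175, 124, 171, 85, 188]
t=5: [69, 127, 93, 85, 73, 68, 104, 123]
t=6: [50, 70, 146, 117, 70, 52, 180, 62]
t=7: [116, 60, 137, 80, 98, 129, 107, 44]
t=8: [93, 174, 161, 117, 153, 110, 179, 142]
t=9: [140, 109, 71, 89, 179, 193, 71, 142]
t=10: [168, 202, 56, 124, 105, 151, 63, 172]
t=11: [86, 154, 170, 83, 212, 179, 59, 94]
t=12: [147, 187, 85, 128, 48, 88, 168, 163]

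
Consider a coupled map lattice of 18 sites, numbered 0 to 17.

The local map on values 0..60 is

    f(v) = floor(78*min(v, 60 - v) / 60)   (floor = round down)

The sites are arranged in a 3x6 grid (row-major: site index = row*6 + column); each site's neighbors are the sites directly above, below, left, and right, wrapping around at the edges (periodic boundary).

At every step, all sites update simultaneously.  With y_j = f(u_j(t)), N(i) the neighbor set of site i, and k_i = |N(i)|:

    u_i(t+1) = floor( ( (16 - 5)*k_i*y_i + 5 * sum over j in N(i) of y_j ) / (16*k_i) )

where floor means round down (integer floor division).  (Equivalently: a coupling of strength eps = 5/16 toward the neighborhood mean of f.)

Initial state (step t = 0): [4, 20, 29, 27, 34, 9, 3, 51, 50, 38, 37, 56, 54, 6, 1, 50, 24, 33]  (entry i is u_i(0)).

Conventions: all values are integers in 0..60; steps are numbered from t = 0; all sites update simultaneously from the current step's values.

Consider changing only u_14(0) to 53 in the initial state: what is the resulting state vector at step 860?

Answer: [31, 33, 34, 35, 37, 33, 32, 35, 32, 33, 36, 34, 31, 35, 33, 35, 36, 33]
Key observation: The state at step 7, [36, 34, 33, 32, 30, 34, 35, 32, 35, 34, 31, 33, 36, 32, 34, 32, 31, 34], reappears at step 9: the system is in a cycle of period 2 from step 7 on.  Therefore the state at step 860 equals the state at step 7 + ((860 - 7) mod 2) = 8, which is [31, 33, 34, 35, 37, 33, 32, 35, 32, 33, 36, 34, 31, 35, 33, 35, 36, 33].

Derivation:
t=0: [4, 20, 29, 27, 34, 9, 3, 51, 50, 38, 37, 56, 54, 6, 53, 50, 24, 33]
t=1: [7, 22, 31, 32, 30, 13, 4, 11, 15, 26, 27, 9, 8, 8, 11, 16, 29, 28]
t=2: [10, 24, 33, 34, 36, 18, 6, 14, 20, 31, 33, 14, 11, 12, 16, 23, 35, 30]
t=3: [14, 27, 32, 33, 30, 23, 9, 18, 26, 35, 33, 20, 15, 16, 21, 29, 32, 33]
t=4: [19, 31, 34, 35, 37, 29, 14, 23, 31, 32, 34, 26, 19, 21, 28, 35, 36, 32]
t=5: [25, 34, 33, 32, 30, 34, 20, 29, 35, 35, 32, 32, 24, 28, 34, 32, 31, 34]
t=6: [31, 33, 34, 35, 37, 33, 28, 35, 32, 32, 36, 34, 31, 35, 33, 35, 36, 33]
t=7: [36, 34, 33, 32, 30, 34, 35, 32, 35, 34, 31, 33, 36, 32, 34, 32, 31, 34]
t=8: [31, 33, 34, 35, 37, 33, 32, 35, 32, 33, 36, 34, 31, 35, 33, 35, 36, 33]
t=9: [36, 34, 33, 32, 30, 34, 35, 32, 35, 34, 31, 33, 36, 32, 34, 32, 31, 34]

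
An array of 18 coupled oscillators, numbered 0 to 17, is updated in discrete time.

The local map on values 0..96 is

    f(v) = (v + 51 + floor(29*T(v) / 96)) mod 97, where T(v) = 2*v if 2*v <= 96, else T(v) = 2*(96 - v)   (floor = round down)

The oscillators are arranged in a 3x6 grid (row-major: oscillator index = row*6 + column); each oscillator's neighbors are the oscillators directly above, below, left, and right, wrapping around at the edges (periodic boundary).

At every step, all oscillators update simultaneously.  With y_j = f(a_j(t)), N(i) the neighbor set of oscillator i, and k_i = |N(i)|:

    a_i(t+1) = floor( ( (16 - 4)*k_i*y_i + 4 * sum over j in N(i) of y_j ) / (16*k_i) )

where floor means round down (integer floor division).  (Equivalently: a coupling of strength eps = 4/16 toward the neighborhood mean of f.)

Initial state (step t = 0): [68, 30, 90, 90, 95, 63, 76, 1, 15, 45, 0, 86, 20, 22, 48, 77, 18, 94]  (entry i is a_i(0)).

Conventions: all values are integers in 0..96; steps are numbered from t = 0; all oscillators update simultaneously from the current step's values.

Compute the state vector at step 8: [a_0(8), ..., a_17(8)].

Simulating step by step:
t=0: [68, 30, 90, 90, 95, 63, 76, 1, 15, 45, 0, 86, 20, 22, 48, 77, 18, 94]
t=1: [38, 15, 44, 45, 50, 38, 45, 51, 66, 32, 50, 45, 75, 75, 38, 42, 71, 52]
t=2: [20, 63, 27, 24, 30, 16, 26, 35, 33, 11, 29, 25, 37, 40, 18, 21, 37, 31]
t=3: [75, 39, 83, 82, 12, 68, 81, 17, 20, 62, 10, 78, 22, 22, 71, 78, 15, 14]
t=4: [42, 27, 44, 45, 66, 42, 48, 72, 74, 41, 64, 45, 79, 78, 45, 43, 72, 69]
t=5: [27, 78, 29, 25, 36, 23, 31, 43, 37, 22, 35, 27, 40, 44, 27, 23, 38, 37]
t=6: [79, 40, 15, 79, 20, 78, 16, 21, 22, 77, 20, 77, 21, 29, 78, 83, 18, 23]
t=7: [46, 26, 68, 47, 77, 47, 72, 74, 79, 47, 77, 49, 75, 14, 44, 45, 77, 80]
t=8: [32, 80, 40, 30, 40, 30, 38, 46, 40, 30, 40, 32, 42, 67, 29, 27, 41, 41]

Answer: [32, 80, 40, 30, 40, 30, 38, 46, 40, 30, 40, 32, 42, 67, 29, 27, 41, 41]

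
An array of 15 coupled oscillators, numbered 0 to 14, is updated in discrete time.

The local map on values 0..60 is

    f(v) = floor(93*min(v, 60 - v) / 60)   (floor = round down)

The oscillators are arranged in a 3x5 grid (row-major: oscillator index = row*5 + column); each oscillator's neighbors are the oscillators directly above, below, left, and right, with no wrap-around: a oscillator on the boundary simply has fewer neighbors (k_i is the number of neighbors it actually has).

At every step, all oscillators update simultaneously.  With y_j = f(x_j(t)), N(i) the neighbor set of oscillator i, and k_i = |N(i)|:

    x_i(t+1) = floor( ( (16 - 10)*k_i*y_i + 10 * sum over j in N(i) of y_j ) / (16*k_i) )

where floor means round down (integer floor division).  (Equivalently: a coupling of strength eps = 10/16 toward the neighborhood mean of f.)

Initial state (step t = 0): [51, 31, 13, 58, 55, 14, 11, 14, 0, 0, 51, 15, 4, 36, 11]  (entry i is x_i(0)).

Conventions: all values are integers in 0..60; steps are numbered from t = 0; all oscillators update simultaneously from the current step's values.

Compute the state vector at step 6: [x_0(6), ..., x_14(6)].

Simulating step by step:
t=0: [51, 31, 13, 58, 55, 14, 11, 14, 0, 0, 51, 15, 4, 36, 11]
t=1: [25, 26, 21, 6, 3, 16, 23, 14, 9, 5, 18, 16, 19, 18, 17]
t=2: [34, 36, 26, 13, 6, 29, 30, 24, 14, 11, 25, 27, 25, 24, 20]
t=3: [40, 40, 34, 22, 14, 42, 42, 36, 25, 19, 40, 40, 38, 32, 28]
t=4: [29, 32, 36, 33, 27, 28, 29, 35, 36, 32, 29, 30, 35, 40, 38]
t=5: [43, 42, 39, 39, 41, 43, 43, 38, 37, 39, 44, 43, 38, 34, 35]
t=6: [26, 27, 31, 32, 30, 25, 27, 32, 34, 33, 25, 27, 33, 37, 36]

Answer: [26, 27, 31, 32, 30, 25, 27, 32, 34, 33, 25, 27, 33, 37, 36]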